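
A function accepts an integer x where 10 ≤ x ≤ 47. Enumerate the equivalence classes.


Valid range: [10, 47]
Class 1: x < 10 — invalid
Class 2: 10 ≤ x ≤ 47 — valid
Class 3: x > 47 — invalid
Total equivalence classes: 3

3 equivalence classes


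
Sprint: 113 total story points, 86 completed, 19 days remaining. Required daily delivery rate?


Formula: Required rate = Remaining points / Days left
Remaining = 113 - 86 = 27 points
Required rate = 27 / 19 = 1.42 points/day

1.42 points/day


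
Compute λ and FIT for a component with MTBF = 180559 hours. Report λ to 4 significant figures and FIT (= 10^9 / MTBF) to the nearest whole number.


Formula: λ = 1 / MTBF; FIT = λ × 1e9 = 1e9 / MTBF
λ = 1 / 180559 ≈ 5.538e-06 failures/hour
FIT = 1e9 / 180559 ≈ 5538 failures per 1e9 hours (nearest whole number)

λ = 5.538e-06 /h, FIT = 5538


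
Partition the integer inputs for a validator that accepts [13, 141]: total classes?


Valid range: [13, 141]
Class 1: x < 13 — invalid
Class 2: 13 ≤ x ≤ 141 — valid
Class 3: x > 141 — invalid
Total equivalence classes: 3

3 equivalence classes


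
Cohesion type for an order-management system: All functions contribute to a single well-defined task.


Reasoning: Best: single purpose
Type: Functional cohesion

Functional cohesion


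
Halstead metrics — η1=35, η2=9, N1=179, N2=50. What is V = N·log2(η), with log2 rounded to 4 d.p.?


Formula: V = N * log2(η), where N = N1 + N2 and η = η1 + η2
η = 35 + 9 = 44
N = 179 + 50 = 229
log2(44) ≈ 5.4594
V = 229 * 5.4594 = 1250.20

1250.20


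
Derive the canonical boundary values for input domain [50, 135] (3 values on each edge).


Range: [50, 135]
Boundaries: just below min, min, min+1, max-1, max, just above max
Values: [49, 50, 51, 134, 135, 136]

[49, 50, 51, 134, 135, 136]


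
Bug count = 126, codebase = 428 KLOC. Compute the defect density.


Defect density = defects / KLOC
Defect density = 126 / 428
Defect density = 0.294 defects/KLOC

0.294 defects/KLOC


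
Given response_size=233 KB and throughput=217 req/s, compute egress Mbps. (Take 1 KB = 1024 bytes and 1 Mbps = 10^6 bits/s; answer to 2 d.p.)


Formula: Mbps = payload_bytes * RPS * 8 / 1e6
Payload per request = 233 KB = 233 * 1024 = 238592 bytes
Total bytes/sec = 238592 * 217 = 51774464
Total bits/sec = 51774464 * 8 = 414195712
Mbps = 414195712 / 1e6 = 414.2

414.2 Mbps


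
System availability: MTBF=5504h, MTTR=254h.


Availability = MTBF / (MTBF + MTTR)
Availability = 5504 / (5504 + 254)
Availability = 5504 / 5758
Availability = 95.5887%

95.5887%


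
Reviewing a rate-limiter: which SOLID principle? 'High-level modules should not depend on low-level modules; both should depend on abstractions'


This describes the Dependency Inversion Principle (DIP)

Dependency Inversion Principle (DIP)


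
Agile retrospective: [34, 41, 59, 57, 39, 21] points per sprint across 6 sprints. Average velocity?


Formula: Avg velocity = Total points / Number of sprints
Points: [34, 41, 59, 57, 39, 21]
Sum = 34 + 41 + 59 + 57 + 39 + 21 = 251
Avg velocity = 251 / 6 = 41.83 points/sprint

41.83 points/sprint


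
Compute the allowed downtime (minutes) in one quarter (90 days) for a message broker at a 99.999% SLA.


Formula: allowed downtime = period * (100 - SLA) / 100
Period (quarter (90 days)) = 129600 minutes
Unavailability fraction = (100 - 99.999) / 100
Allowed downtime = 129600 * (100 - 99.999) / 100
Allowed downtime = 1.296 minutes

1.296 minutes


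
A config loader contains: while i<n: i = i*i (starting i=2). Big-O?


Reasoning: squaring drives double-exponential growth; iterations ~ log log n
Complexity: O(log log n)

O(log log n)


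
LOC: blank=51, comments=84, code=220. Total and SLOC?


Total LOC = blank + comment + code
Total LOC = 51 + 84 + 220 = 355
SLOC (source only) = code = 220

Total LOC: 355, SLOC: 220


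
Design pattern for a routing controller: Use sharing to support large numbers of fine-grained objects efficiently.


This matches the Flyweight pattern

Flyweight


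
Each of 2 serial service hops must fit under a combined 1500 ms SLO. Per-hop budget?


Formula: per_stage = total_budget / stages
per_stage = 1500 / 2
per_stage = 750.0 ms

750.0 ms


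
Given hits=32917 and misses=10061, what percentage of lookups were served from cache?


Formula: hit rate = hits / (hits + misses) * 100
hit rate = 32917 / (32917 + 10061) * 100
hit rate = 32917 / 42978 * 100
hit rate = 76.59%

76.59%


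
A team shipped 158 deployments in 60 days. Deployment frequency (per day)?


Formula: deployments per day = releases / days
= 158 / 60
= 2.633 deploys/day
(equivalently, 18.43 deploys/week)

2.633 deploys/day


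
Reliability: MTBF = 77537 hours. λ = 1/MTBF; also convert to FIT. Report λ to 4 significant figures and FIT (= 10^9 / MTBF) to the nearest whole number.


Formula: λ = 1 / MTBF; FIT = λ × 1e9 = 1e9 / MTBF
λ = 1 / 77537 ≈ 1.290e-05 failures/hour
FIT = 1e9 / 77537 ≈ 12897 failures per 1e9 hours (nearest whole number)

λ = 1.290e-05 /h, FIT = 12897


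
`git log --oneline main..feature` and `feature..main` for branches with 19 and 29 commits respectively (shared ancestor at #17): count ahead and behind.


Common ancestor: commit #17
feature commits after divergence: 19 - 17 = 2
main commits after divergence: 29 - 17 = 12
feature is 2 commits ahead of main
main is 12 commits ahead of feature

feature ahead: 2, main ahead: 12


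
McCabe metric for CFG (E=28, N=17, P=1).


Formula: V(G) = E - N + 2P
V(G) = 28 - 17 + 2*1
V(G) = 11 + 2
V(G) = 13

13


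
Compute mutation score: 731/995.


Mutation score = killed / total * 100
Mutation score = 731 / 995 * 100
Mutation score = 73.47%

73.47%


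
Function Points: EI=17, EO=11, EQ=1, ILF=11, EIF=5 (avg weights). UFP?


UFP = EI*4 + EO*5 + EQ*4 + ILF*10 + EIF*7
UFP = 17*4 + 11*5 + 1*4 + 11*10 + 5*7
UFP = 68 + 55 + 4 + 110 + 35
UFP = 272

272


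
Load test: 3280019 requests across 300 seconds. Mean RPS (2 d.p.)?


Formula: throughput = requests / seconds
throughput = 3280019 / 300
throughput = 10933.4 requests/second

10933.4 requests/second


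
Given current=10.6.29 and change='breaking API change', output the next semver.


Current: 10.6.29
Change category: 'breaking API change' → major bump
SemVer rule: major bump → increment MAJOR, reset MINOR and PATCH to 0
New: 11.0.0

11.0.0


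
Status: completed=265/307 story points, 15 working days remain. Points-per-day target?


Formula: Required rate = Remaining points / Days left
Remaining = 307 - 265 = 42 points
Required rate = 42 / 15 = 2.8 points/day

2.8 points/day


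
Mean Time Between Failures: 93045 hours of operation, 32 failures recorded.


Formula: MTBF = Total operating time / Number of failures
MTBF = 93045 / 32
MTBF = 2907.66 hours

2907.66 hours


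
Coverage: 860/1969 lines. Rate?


Coverage = covered / total * 100
Coverage = 860 / 1969 * 100
Coverage = 43.68%

43.68%


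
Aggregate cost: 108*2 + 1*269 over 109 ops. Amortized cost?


Formula: Amortized cost = Total cost / Operations
Total cost = (108 * 2) + (1 * 269)
Total cost = 216 + 269 = 485
Amortized = 485 / 109 = 4.4495

4.4495


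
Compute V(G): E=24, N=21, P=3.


Formula: V(G) = E - N + 2P
V(G) = 24 - 21 + 2*3
V(G) = 3 + 6
V(G) = 9

9


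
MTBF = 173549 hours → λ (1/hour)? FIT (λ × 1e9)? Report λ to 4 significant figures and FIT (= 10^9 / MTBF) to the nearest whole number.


Formula: λ = 1 / MTBF; FIT = λ × 1e9 = 1e9 / MTBF
λ = 1 / 173549 ≈ 5.762e-06 failures/hour
FIT = 1e9 / 173549 ≈ 5762 failures per 1e9 hours (nearest whole number)

λ = 5.762e-06 /h, FIT = 5762


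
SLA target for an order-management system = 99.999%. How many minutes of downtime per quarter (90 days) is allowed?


Formula: allowed downtime = period * (100 - SLA) / 100
Period (quarter (90 days)) = 129600 minutes
Unavailability fraction = (100 - 99.999) / 100
Allowed downtime = 129600 * (100 - 99.999) / 100
Allowed downtime = 1.296 minutes

1.296 minutes


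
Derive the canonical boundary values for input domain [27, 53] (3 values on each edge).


Range: [27, 53]
Boundaries: just below min, min, min+1, max-1, max, just above max
Values: [26, 27, 28, 52, 53, 54]

[26, 27, 28, 52, 53, 54]


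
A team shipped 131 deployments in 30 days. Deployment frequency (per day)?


Formula: deployments per day = releases / days
= 131 / 30
= 4.367 deploys/day
(equivalently, 30.57 deploys/week)

4.367 deploys/day


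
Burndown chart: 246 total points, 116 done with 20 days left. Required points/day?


Formula: Required rate = Remaining points / Days left
Remaining = 246 - 116 = 130 points
Required rate = 130 / 20 = 6.5 points/day

6.5 points/day


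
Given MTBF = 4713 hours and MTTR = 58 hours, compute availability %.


Availability = MTBF / (MTBF + MTTR)
Availability = 4713 / (4713 + 58)
Availability = 4713 / 4771
Availability = 98.7843%

98.7843%


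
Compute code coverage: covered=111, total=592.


Coverage = covered / total * 100
Coverage = 111 / 592 * 100
Coverage = 18.75%

18.75%


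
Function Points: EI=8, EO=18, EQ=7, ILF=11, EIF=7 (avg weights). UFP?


UFP = EI*4 + EO*5 + EQ*4 + ILF*10 + EIF*7
UFP = 8*4 + 18*5 + 7*4 + 11*10 + 7*7
UFP = 32 + 90 + 28 + 110 + 49
UFP = 309

309


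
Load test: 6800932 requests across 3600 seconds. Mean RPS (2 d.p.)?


Formula: throughput = requests / seconds
throughput = 6800932 / 3600
throughput = 1889.15 requests/second

1889.15 requests/second


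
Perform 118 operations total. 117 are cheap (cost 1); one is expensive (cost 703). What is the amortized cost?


Formula: Amortized cost = Total cost / Operations
Total cost = (117 * 1) + (1 * 703)
Total cost = 117 + 703 = 820
Amortized = 820 / 118 = 6.9492

6.9492


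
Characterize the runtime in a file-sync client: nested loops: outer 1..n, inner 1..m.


Reasoning: product of independent bounds
Complexity: O(n*m)

O(n*m)


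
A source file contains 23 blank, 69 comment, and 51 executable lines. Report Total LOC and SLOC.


Total LOC = blank + comment + code
Total LOC = 23 + 69 + 51 = 143
SLOC (source only) = code = 51

Total LOC: 143, SLOC: 51


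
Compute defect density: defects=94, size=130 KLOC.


Defect density = defects / KLOC
Defect density = 94 / 130
Defect density = 0.723 defects/KLOC

0.723 defects/KLOC


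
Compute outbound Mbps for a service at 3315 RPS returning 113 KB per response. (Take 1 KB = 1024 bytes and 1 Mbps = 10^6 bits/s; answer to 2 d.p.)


Formula: Mbps = payload_bytes * RPS * 8 / 1e6
Payload per request = 113 KB = 113 * 1024 = 115712 bytes
Total bytes/sec = 115712 * 3315 = 383585280
Total bits/sec = 383585280 * 8 = 3068682240
Mbps = 3068682240 / 1e6 = 3068.68

3068.68 Mbps


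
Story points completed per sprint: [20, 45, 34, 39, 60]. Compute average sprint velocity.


Formula: Avg velocity = Total points / Number of sprints
Points: [20, 45, 34, 39, 60]
Sum = 20 + 45 + 34 + 39 + 60 = 198
Avg velocity = 198 / 5 = 39.6 points/sprint

39.6 points/sprint


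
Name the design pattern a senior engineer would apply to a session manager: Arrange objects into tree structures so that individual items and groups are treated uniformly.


This matches the Composite pattern

Composite


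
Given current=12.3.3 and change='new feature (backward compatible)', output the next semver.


Current: 12.3.3
Change category: 'new feature (backward compatible)' → minor bump
SemVer rule: minor bump → increment MINOR, reset PATCH to 0 (MAJOR unchanged)
New: 12.4.0

12.4.0


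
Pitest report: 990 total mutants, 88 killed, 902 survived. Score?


Mutation score = killed / total * 100
Mutation score = 88 / 990 * 100
Mutation score = 8.89%

8.89%


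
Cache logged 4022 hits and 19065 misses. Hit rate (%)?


Formula: hit rate = hits / (hits + misses) * 100
hit rate = 4022 / (4022 + 19065) * 100
hit rate = 4022 / 23087 * 100
hit rate = 17.42%

17.42%


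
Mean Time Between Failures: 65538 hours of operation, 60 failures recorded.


Formula: MTBF = Total operating time / Number of failures
MTBF = 65538 / 60
MTBF = 1092.3 hours

1092.3 hours


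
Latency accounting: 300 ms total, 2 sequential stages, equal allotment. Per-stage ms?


Formula: per_stage = total_budget / stages
per_stage = 300 / 2
per_stage = 150.0 ms

150.0 ms


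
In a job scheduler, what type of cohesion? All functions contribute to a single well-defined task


Reasoning: Best: single purpose
Type: Functional cohesion

Functional cohesion


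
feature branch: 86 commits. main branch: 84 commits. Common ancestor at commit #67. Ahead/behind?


Common ancestor: commit #67
feature commits after divergence: 86 - 67 = 19
main commits after divergence: 84 - 67 = 17
feature is 19 commits ahead of main
main is 17 commits ahead of feature

feature ahead: 19, main ahead: 17


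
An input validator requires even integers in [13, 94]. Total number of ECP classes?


Constraint: even integers in [13, 94]
Class 1: x < 13 — out-of-range invalid
Class 2: x in [13,94] but odd — wrong type invalid
Class 3: x in [13,94] and even — valid
Class 4: x > 94 — out-of-range invalid
Total equivalence classes: 4

4 equivalence classes


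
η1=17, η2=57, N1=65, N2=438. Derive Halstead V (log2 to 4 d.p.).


Formula: V = N * log2(η), where N = N1 + N2 and η = η1 + η2
η = 17 + 57 = 74
N = 65 + 438 = 503
log2(74) ≈ 6.2095
V = 503 * 6.2095 = 3123.38

3123.38


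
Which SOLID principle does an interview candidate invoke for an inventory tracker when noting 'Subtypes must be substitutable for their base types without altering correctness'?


This describes the Liskov Substitution Principle (LSP)

Liskov Substitution Principle (LSP)


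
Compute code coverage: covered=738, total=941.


Coverage = covered / total * 100
Coverage = 738 / 941 * 100
Coverage = 78.43%

78.43%


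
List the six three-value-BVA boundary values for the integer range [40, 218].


Range: [40, 218]
Boundaries: just below min, min, min+1, max-1, max, just above max
Values: [39, 40, 41, 217, 218, 219]

[39, 40, 41, 217, 218, 219]


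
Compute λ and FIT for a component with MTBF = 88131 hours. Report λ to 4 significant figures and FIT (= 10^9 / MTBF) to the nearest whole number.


Formula: λ = 1 / MTBF; FIT = λ × 1e9 = 1e9 / MTBF
λ = 1 / 88131 ≈ 1.135e-05 failures/hour
FIT = 1e9 / 88131 ≈ 11347 failures per 1e9 hours (nearest whole number)

λ = 1.135e-05 /h, FIT = 11347


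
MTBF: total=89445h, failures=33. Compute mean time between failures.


Formula: MTBF = Total operating time / Number of failures
MTBF = 89445 / 33
MTBF = 2710.45 hours

2710.45 hours


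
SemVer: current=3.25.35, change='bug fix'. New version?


Current: 3.25.35
Change category: 'bug fix' → patch bump
SemVer rule: patch bump → increment PATCH (MAJOR and MINOR unchanged)
New: 3.25.36

3.25.36


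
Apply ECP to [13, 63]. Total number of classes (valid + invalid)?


Valid range: [13, 63]
Class 1: x < 13 — invalid
Class 2: 13 ≤ x ≤ 63 — valid
Class 3: x > 63 — invalid
Total equivalence classes: 3

3 equivalence classes


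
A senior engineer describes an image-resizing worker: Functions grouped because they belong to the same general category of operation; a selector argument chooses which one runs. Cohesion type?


Reasoning: Grouped by category of activity, not by data or sequence
Type: Logical cohesion

Logical cohesion


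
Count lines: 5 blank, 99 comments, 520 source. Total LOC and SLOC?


Total LOC = blank + comment + code
Total LOC = 5 + 99 + 520 = 624
SLOC (source only) = code = 520

Total LOC: 624, SLOC: 520


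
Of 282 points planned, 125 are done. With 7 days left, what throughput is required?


Formula: Required rate = Remaining points / Days left
Remaining = 282 - 125 = 157 points
Required rate = 157 / 7 = 22.43 points/day

22.43 points/day


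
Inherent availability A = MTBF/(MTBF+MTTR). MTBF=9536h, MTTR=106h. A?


Availability = MTBF / (MTBF + MTTR)
Availability = 9536 / (9536 + 106)
Availability = 9536 / 9642
Availability = 98.9006%

98.9006%


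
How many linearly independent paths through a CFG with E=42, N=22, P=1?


Formula: V(G) = E - N + 2P
V(G) = 42 - 22 + 2*1
V(G) = 20 + 2
V(G) = 22

22


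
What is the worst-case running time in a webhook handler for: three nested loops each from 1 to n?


Reasoning: three levels of nesting over n
Complexity: O(n^3)

O(n^3)


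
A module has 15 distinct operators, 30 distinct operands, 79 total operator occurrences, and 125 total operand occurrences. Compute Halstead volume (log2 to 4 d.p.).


Formula: V = N * log2(η), where N = N1 + N2 and η = η1 + η2
η = 15 + 30 = 45
N = 79 + 125 = 204
log2(45) ≈ 5.4919
V = 204 * 5.4919 = 1120.35

1120.35


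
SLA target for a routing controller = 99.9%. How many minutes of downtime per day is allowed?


Formula: allowed downtime = period * (100 - SLA) / 100
Period (day) = 1440 minutes
Unavailability fraction = (100 - 99.9) / 100
Allowed downtime = 1440 * (100 - 99.9) / 100
Allowed downtime = 1.44 minutes

1.44 minutes


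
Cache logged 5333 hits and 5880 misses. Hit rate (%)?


Formula: hit rate = hits / (hits + misses) * 100
hit rate = 5333 / (5333 + 5880) * 100
hit rate = 5333 / 11213 * 100
hit rate = 47.56%

47.56%


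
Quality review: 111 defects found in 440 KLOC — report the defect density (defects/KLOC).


Defect density = defects / KLOC
Defect density = 111 / 440
Defect density = 0.252 defects/KLOC

0.252 defects/KLOC


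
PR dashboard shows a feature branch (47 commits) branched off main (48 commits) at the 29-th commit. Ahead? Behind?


Common ancestor: commit #29
feature commits after divergence: 47 - 29 = 18
main commits after divergence: 48 - 29 = 19
feature is 18 commits ahead of main
main is 19 commits ahead of feature

feature ahead: 18, main ahead: 19


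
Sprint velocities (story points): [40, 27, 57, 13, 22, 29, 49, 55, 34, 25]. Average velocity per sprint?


Formula: Avg velocity = Total points / Number of sprints
Points: [40, 27, 57, 13, 22, 29, 49, 55, 34, 25]
Sum = 40 + 27 + 57 + 13 + 22 + 29 + 49 + 55 + 34 + 25 = 351
Avg velocity = 351 / 10 = 35.1 points/sprint

35.1 points/sprint


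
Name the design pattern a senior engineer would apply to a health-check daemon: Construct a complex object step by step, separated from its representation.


This matches the Builder pattern

Builder


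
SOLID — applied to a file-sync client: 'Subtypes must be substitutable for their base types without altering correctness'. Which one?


This describes the Liskov Substitution Principle (LSP)

Liskov Substitution Principle (LSP)


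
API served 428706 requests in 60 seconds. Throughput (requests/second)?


Formula: throughput = requests / seconds
throughput = 428706 / 60
throughput = 7145.1 requests/second

7145.1 requests/second


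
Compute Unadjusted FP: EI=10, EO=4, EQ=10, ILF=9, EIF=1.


UFP = EI*4 + EO*5 + EQ*4 + ILF*10 + EIF*7
UFP = 10*4 + 4*5 + 10*4 + 9*10 + 1*7
UFP = 40 + 20 + 40 + 90 + 7
UFP = 197

197


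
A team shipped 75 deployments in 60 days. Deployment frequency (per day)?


Formula: deployments per day = releases / days
= 75 / 60
= 1.25 deploys/day
(equivalently, 8.75 deploys/week)

1.25 deploys/day


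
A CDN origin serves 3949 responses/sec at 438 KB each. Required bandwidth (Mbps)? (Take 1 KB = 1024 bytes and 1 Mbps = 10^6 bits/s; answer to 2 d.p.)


Formula: Mbps = payload_bytes * RPS * 8 / 1e6
Payload per request = 438 KB = 438 * 1024 = 448512 bytes
Total bytes/sec = 448512 * 3949 = 1771173888
Total bits/sec = 1771173888 * 8 = 14169391104
Mbps = 14169391104 / 1e6 = 14169.39

14169.39 Mbps


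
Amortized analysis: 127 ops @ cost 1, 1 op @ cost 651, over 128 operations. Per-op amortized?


Formula: Amortized cost = Total cost / Operations
Total cost = (127 * 1) + (1 * 651)
Total cost = 127 + 651 = 778
Amortized = 778 / 128 = 6.0781

6.0781


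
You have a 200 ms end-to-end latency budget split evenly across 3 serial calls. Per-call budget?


Formula: per_stage = total_budget / stages
per_stage = 200 / 3
per_stage = 66.67 ms

66.67 ms


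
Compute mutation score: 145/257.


Mutation score = killed / total * 100
Mutation score = 145 / 257 * 100
Mutation score = 56.42%

56.42%


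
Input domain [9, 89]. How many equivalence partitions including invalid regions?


Valid range: [9, 89]
Class 1: x < 9 — invalid
Class 2: 9 ≤ x ≤ 89 — valid
Class 3: x > 89 — invalid
Total equivalence classes: 3

3 equivalence classes


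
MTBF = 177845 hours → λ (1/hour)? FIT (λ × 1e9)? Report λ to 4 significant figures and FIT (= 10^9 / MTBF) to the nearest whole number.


Formula: λ = 1 / MTBF; FIT = λ × 1e9 = 1e9 / MTBF
λ = 1 / 177845 ≈ 5.623e-06 failures/hour
FIT = 1e9 / 177845 ≈ 5623 failures per 1e9 hours (nearest whole number)

λ = 5.623e-06 /h, FIT = 5623


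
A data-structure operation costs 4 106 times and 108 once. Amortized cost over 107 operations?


Formula: Amortized cost = Total cost / Operations
Total cost = (106 * 4) + (1 * 108)
Total cost = 424 + 108 = 532
Amortized = 532 / 107 = 4.972

4.972


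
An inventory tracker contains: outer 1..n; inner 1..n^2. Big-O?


Reasoning: n times n^2
Complexity: O(n^3)

O(n^3)


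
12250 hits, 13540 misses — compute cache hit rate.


Formula: hit rate = hits / (hits + misses) * 100
hit rate = 12250 / (12250 + 13540) * 100
hit rate = 12250 / 25790 * 100
hit rate = 47.5%

47.5%


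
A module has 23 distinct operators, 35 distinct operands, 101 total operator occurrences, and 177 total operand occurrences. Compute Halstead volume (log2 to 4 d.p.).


Formula: V = N * log2(η), where N = N1 + N2 and η = η1 + η2
η = 23 + 35 = 58
N = 101 + 177 = 278
log2(58) ≈ 5.8580
V = 278 * 5.8580 = 1628.52

1628.52


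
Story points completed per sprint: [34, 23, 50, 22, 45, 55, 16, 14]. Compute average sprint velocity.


Formula: Avg velocity = Total points / Number of sprints
Points: [34, 23, 50, 22, 45, 55, 16, 14]
Sum = 34 + 23 + 50 + 22 + 45 + 55 + 16 + 14 = 259
Avg velocity = 259 / 8 = 32.38 points/sprint

32.38 points/sprint


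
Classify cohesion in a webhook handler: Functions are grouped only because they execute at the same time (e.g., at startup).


Reasoning: Related by timing only
Type: Temporal cohesion

Temporal cohesion


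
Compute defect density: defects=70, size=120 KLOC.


Defect density = defects / KLOC
Defect density = 70 / 120
Defect density = 0.583 defects/KLOC

0.583 defects/KLOC


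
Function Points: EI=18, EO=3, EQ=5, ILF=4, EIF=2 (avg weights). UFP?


UFP = EI*4 + EO*5 + EQ*4 + ILF*10 + EIF*7
UFP = 18*4 + 3*5 + 5*4 + 4*10 + 2*7
UFP = 72 + 15 + 20 + 40 + 14
UFP = 161

161


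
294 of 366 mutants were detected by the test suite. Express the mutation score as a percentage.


Mutation score = killed / total * 100
Mutation score = 294 / 366 * 100
Mutation score = 80.33%

80.33%


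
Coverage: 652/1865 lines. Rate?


Coverage = covered / total * 100
Coverage = 652 / 1865 * 100
Coverage = 34.96%

34.96%


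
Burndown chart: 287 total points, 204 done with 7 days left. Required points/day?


Formula: Required rate = Remaining points / Days left
Remaining = 287 - 204 = 83 points
Required rate = 83 / 7 = 11.86 points/day

11.86 points/day


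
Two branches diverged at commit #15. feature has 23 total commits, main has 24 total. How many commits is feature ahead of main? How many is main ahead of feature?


Common ancestor: commit #15
feature commits after divergence: 23 - 15 = 8
main commits after divergence: 24 - 15 = 9
feature is 8 commits ahead of main
main is 9 commits ahead of feature

feature ahead: 8, main ahead: 9


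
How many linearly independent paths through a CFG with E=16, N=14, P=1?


Formula: V(G) = E - N + 2P
V(G) = 16 - 14 + 2*1
V(G) = 2 + 2
V(G) = 4

4


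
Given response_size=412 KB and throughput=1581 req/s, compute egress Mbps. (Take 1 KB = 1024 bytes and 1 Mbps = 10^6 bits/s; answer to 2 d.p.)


Formula: Mbps = payload_bytes * RPS * 8 / 1e6
Payload per request = 412 KB = 412 * 1024 = 421888 bytes
Total bytes/sec = 421888 * 1581 = 667004928
Total bits/sec = 667004928 * 8 = 5336039424
Mbps = 5336039424 / 1e6 = 5336.04

5336.04 Mbps


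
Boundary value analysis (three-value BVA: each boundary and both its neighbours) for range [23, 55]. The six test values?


Range: [23, 55]
Boundaries: just below min, min, min+1, max-1, max, just above max
Values: [22, 23, 24, 54, 55, 56]

[22, 23, 24, 54, 55, 56]


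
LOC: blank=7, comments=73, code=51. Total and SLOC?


Total LOC = blank + comment + code
Total LOC = 7 + 73 + 51 = 131
SLOC (source only) = code = 51

Total LOC: 131, SLOC: 51


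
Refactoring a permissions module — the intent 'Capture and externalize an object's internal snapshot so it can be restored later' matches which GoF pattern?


This matches the Memento pattern

Memento


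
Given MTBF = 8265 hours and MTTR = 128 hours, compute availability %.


Availability = MTBF / (MTBF + MTTR)
Availability = 8265 / (8265 + 128)
Availability = 8265 / 8393
Availability = 98.4749%

98.4749%


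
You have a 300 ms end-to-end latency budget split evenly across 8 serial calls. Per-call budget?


Formula: per_stage = total_budget / stages
per_stage = 300 / 8
per_stage = 37.5 ms

37.5 ms


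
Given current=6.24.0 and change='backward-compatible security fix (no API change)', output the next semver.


Current: 6.24.0
Change category: 'backward-compatible security fix (no API change)' → patch bump
SemVer rule: patch bump → increment PATCH (MAJOR and MINOR unchanged)
New: 6.24.1

6.24.1


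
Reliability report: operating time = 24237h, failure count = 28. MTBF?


Formula: MTBF = Total operating time / Number of failures
MTBF = 24237 / 28
MTBF = 865.61 hours

865.61 hours


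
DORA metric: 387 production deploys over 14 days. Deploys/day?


Formula: deployments per day = releases / days
= 387 / 14
= 27.643 deploys/day
(equivalently, 193.5 deploys/week)

27.643 deploys/day


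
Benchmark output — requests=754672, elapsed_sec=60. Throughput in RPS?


Formula: throughput = requests / seconds
throughput = 754672 / 60
throughput = 12577.87 requests/second

12577.87 requests/second


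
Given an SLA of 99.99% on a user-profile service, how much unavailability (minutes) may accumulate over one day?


Formula: allowed downtime = period * (100 - SLA) / 100
Period (day) = 1440 minutes
Unavailability fraction = (100 - 99.99) / 100
Allowed downtime = 1440 * (100 - 99.99) / 100
Allowed downtime = 0.144 minutes

0.144 minutes


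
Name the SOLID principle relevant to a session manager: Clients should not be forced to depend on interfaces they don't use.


This describes the Interface Segregation Principle (ISP)

Interface Segregation Principle (ISP)


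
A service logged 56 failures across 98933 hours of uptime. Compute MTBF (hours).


Formula: MTBF = Total operating time / Number of failures
MTBF = 98933 / 56
MTBF = 1766.66 hours

1766.66 hours


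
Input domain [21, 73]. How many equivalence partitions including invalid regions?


Valid range: [21, 73]
Class 1: x < 21 — invalid
Class 2: 21 ≤ x ≤ 73 — valid
Class 3: x > 73 — invalid
Total equivalence classes: 3

3 equivalence classes


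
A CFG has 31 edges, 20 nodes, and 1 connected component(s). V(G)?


Formula: V(G) = E - N + 2P
V(G) = 31 - 20 + 2*1
V(G) = 11 + 2
V(G) = 13

13


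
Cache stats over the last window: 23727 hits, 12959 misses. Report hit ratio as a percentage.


Formula: hit rate = hits / (hits + misses) * 100
hit rate = 23727 / (23727 + 12959) * 100
hit rate = 23727 / 36686 * 100
hit rate = 64.68%

64.68%


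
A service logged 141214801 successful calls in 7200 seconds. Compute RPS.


Formula: throughput = requests / seconds
throughput = 141214801 / 7200
throughput = 19613.17 requests/second

19613.17 requests/second


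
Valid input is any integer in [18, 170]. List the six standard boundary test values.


Range: [18, 170]
Boundaries: just below min, min, min+1, max-1, max, just above max
Values: [17, 18, 19, 169, 170, 171]

[17, 18, 19, 169, 170, 171]


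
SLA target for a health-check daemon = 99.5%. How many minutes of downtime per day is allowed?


Formula: allowed downtime = period * (100 - SLA) / 100
Period (day) = 1440 minutes
Unavailability fraction = (100 - 99.5) / 100
Allowed downtime = 1440 * (100 - 99.5) / 100
Allowed downtime = 7.2 minutes

7.2 minutes


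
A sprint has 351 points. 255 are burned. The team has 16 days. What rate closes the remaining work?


Formula: Required rate = Remaining points / Days left
Remaining = 351 - 255 = 96 points
Required rate = 96 / 16 = 6.0 points/day

6.0 points/day


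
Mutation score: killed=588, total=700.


Mutation score = killed / total * 100
Mutation score = 588 / 700 * 100
Mutation score = 84.0%

84.0%


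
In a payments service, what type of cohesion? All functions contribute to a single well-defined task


Reasoning: Best: single purpose
Type: Functional cohesion

Functional cohesion


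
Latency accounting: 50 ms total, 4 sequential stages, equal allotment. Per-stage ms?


Formula: per_stage = total_budget / stages
per_stage = 50 / 4
per_stage = 12.5 ms

12.5 ms


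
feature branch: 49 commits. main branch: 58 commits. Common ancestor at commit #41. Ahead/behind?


Common ancestor: commit #41
feature commits after divergence: 49 - 41 = 8
main commits after divergence: 58 - 41 = 17
feature is 8 commits ahead of main
main is 17 commits ahead of feature

feature ahead: 8, main ahead: 17


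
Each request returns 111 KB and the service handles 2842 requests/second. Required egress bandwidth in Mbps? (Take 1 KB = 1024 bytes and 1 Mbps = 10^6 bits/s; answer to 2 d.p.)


Formula: Mbps = payload_bytes * RPS * 8 / 1e6
Payload per request = 111 KB = 111 * 1024 = 113664 bytes
Total bytes/sec = 113664 * 2842 = 323033088
Total bits/sec = 323033088 * 8 = 2584264704
Mbps = 2584264704 / 1e6 = 2584.26

2584.26 Mbps


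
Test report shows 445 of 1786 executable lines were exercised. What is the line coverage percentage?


Coverage = covered / total * 100
Coverage = 445 / 1786 * 100
Coverage = 24.92%

24.92%


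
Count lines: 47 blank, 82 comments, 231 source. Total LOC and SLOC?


Total LOC = blank + comment + code
Total LOC = 47 + 82 + 231 = 360
SLOC (source only) = code = 231

Total LOC: 360, SLOC: 231


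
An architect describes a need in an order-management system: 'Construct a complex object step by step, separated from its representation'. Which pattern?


This matches the Builder pattern

Builder


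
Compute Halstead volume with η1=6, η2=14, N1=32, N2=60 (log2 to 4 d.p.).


Formula: V = N * log2(η), where N = N1 + N2 and η = η1 + η2
η = 6 + 14 = 20
N = 32 + 60 = 92
log2(20) ≈ 4.3219
V = 92 * 4.3219 = 397.61

397.61


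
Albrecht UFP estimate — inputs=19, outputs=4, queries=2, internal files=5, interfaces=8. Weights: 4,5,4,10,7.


UFP = EI*4 + EO*5 + EQ*4 + ILF*10 + EIF*7
UFP = 19*4 + 4*5 + 2*4 + 5*10 + 8*7
UFP = 76 + 20 + 8 + 50 + 56
UFP = 210

210


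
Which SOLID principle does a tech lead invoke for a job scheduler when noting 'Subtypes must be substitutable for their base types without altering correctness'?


This describes the Liskov Substitution Principle (LSP)

Liskov Substitution Principle (LSP)


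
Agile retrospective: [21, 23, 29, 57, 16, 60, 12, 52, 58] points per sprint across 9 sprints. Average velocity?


Formula: Avg velocity = Total points / Number of sprints
Points: [21, 23, 29, 57, 16, 60, 12, 52, 58]
Sum = 21 + 23 + 29 + 57 + 16 + 60 + 12 + 52 + 58 = 328
Avg velocity = 328 / 9 = 36.44 points/sprint

36.44 points/sprint


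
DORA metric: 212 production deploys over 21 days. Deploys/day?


Formula: deployments per day = releases / days
= 212 / 21
= 10.095 deploys/day
(equivalently, 70.67 deploys/week)

10.095 deploys/day


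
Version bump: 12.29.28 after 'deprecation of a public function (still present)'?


Current: 12.29.28
Change category: 'deprecation of a public function (still present)' → minor bump
SemVer rule: minor bump → increment MINOR, reset PATCH to 0 (MAJOR unchanged)
New: 12.30.0

12.30.0


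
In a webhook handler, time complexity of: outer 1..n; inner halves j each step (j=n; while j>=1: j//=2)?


Reasoning: n times log n
Complexity: O(n log n)

O(n log n)


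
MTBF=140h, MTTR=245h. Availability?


Availability = MTBF / (MTBF + MTTR)
Availability = 140 / (140 + 245)
Availability = 140 / 385
Availability = 36.3636%

36.3636%


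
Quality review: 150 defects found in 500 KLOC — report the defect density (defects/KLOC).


Defect density = defects / KLOC
Defect density = 150 / 500
Defect density = 0.3 defects/KLOC

0.3 defects/KLOC


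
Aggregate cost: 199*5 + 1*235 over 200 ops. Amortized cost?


Formula: Amortized cost = Total cost / Operations
Total cost = (199 * 5) + (1 * 235)
Total cost = 995 + 235 = 1230
Amortized = 1230 / 200 = 6.15

6.15


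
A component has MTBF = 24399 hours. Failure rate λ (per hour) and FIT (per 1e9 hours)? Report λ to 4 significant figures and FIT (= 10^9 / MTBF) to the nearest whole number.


Formula: λ = 1 / MTBF; FIT = λ × 1e9 = 1e9 / MTBF
λ = 1 / 24399 ≈ 4.099e-05 failures/hour
FIT = 1e9 / 24399 ≈ 40985 failures per 1e9 hours (nearest whole number)

λ = 4.099e-05 /h, FIT = 40985


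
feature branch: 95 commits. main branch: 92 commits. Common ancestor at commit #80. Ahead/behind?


Common ancestor: commit #80
feature commits after divergence: 95 - 80 = 15
main commits after divergence: 92 - 80 = 12
feature is 15 commits ahead of main
main is 12 commits ahead of feature

feature ahead: 15, main ahead: 12


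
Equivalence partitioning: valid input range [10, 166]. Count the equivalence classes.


Valid range: [10, 166]
Class 1: x < 10 — invalid
Class 2: 10 ≤ x ≤ 166 — valid
Class 3: x > 166 — invalid
Total equivalence classes: 3

3 equivalence classes


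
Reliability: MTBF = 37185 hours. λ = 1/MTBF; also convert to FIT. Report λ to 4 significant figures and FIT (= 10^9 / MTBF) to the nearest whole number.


Formula: λ = 1 / MTBF; FIT = λ × 1e9 = 1e9 / MTBF
λ = 1 / 37185 ≈ 2.689e-05 failures/hour
FIT = 1e9 / 37185 ≈ 26893 failures per 1e9 hours (nearest whole number)

λ = 2.689e-05 /h, FIT = 26893


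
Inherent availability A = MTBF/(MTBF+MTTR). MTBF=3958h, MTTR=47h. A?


Availability = MTBF / (MTBF + MTTR)
Availability = 3958 / (3958 + 47)
Availability = 3958 / 4005
Availability = 98.8265%

98.8265%


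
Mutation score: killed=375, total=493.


Mutation score = killed / total * 100
Mutation score = 375 / 493 * 100
Mutation score = 76.06%

76.06%


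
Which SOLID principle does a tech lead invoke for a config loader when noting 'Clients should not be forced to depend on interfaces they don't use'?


This describes the Interface Segregation Principle (ISP)

Interface Segregation Principle (ISP)


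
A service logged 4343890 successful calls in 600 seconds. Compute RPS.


Formula: throughput = requests / seconds
throughput = 4343890 / 600
throughput = 7239.82 requests/second

7239.82 requests/second


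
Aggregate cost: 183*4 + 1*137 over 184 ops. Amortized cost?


Formula: Amortized cost = Total cost / Operations
Total cost = (183 * 4) + (1 * 137)
Total cost = 732 + 137 = 869
Amortized = 869 / 184 = 4.7228

4.7228


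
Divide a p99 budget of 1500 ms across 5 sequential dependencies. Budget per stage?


Formula: per_stage = total_budget / stages
per_stage = 1500 / 5
per_stage = 300.0 ms

300.0 ms


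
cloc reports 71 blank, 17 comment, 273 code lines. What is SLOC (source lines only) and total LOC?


Total LOC = blank + comment + code
Total LOC = 71 + 17 + 273 = 361
SLOC (source only) = code = 273

Total LOC: 361, SLOC: 273


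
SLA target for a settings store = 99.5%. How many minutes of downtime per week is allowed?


Formula: allowed downtime = period * (100 - SLA) / 100
Period (week) = 10080 minutes
Unavailability fraction = (100 - 99.5) / 100
Allowed downtime = 10080 * (100 - 99.5) / 100
Allowed downtime = 50.4 minutes

50.4 minutes


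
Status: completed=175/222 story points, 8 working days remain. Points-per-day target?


Formula: Required rate = Remaining points / Days left
Remaining = 222 - 175 = 47 points
Required rate = 47 / 8 = 5.88 points/day

5.88 points/day


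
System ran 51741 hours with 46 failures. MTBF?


Formula: MTBF = Total operating time / Number of failures
MTBF = 51741 / 46
MTBF = 1124.8 hours

1124.8 hours


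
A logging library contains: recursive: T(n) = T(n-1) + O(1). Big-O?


Reasoning: linear recursion with constant work per frame
Complexity: O(n)

O(n)


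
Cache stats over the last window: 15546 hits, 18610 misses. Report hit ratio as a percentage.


Formula: hit rate = hits / (hits + misses) * 100
hit rate = 15546 / (15546 + 18610) * 100
hit rate = 15546 / 34156 * 100
hit rate = 45.51%

45.51%


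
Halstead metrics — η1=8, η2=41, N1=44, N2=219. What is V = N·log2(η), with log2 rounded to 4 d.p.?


Formula: V = N * log2(η), where N = N1 + N2 and η = η1 + η2
η = 8 + 41 = 49
N = 44 + 219 = 263
log2(49) ≈ 5.6147
V = 263 * 5.6147 = 1476.67

1476.67


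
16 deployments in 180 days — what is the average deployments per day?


Formula: deployments per day = releases / days
= 16 / 180
= 0.089 deploys/day
(equivalently, 0.62 deploys/week)

0.089 deploys/day


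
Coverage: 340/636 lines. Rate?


Coverage = covered / total * 100
Coverage = 340 / 636 * 100
Coverage = 53.46%

53.46%


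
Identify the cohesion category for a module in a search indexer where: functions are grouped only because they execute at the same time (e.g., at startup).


Reasoning: Related by timing only
Type: Temporal cohesion

Temporal cohesion


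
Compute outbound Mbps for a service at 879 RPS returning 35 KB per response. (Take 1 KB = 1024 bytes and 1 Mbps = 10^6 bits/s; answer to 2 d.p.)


Formula: Mbps = payload_bytes * RPS * 8 / 1e6
Payload per request = 35 KB = 35 * 1024 = 35840 bytes
Total bytes/sec = 35840 * 879 = 31503360
Total bits/sec = 31503360 * 8 = 252026880
Mbps = 252026880 / 1e6 = 252.03

252.03 Mbps


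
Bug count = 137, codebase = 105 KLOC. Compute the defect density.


Defect density = defects / KLOC
Defect density = 137 / 105
Defect density = 1.305 defects/KLOC

1.305 defects/KLOC


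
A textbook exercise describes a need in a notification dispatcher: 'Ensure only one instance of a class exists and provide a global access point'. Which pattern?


This matches the Singleton pattern

Singleton


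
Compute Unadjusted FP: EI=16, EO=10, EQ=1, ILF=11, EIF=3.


UFP = EI*4 + EO*5 + EQ*4 + ILF*10 + EIF*7
UFP = 16*4 + 10*5 + 1*4 + 11*10 + 3*7
UFP = 64 + 50 + 4 + 110 + 21
UFP = 249

249


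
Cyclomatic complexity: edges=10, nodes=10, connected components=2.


Formula: V(G) = E - N + 2P
V(G) = 10 - 10 + 2*2
V(G) = 0 + 4
V(G) = 4

4


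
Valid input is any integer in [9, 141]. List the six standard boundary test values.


Range: [9, 141]
Boundaries: just below min, min, min+1, max-1, max, just above max
Values: [8, 9, 10, 140, 141, 142]

[8, 9, 10, 140, 141, 142]


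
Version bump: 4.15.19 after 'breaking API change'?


Current: 4.15.19
Change category: 'breaking API change' → major bump
SemVer rule: major bump → increment MAJOR, reset MINOR and PATCH to 0
New: 5.0.0

5.0.0
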